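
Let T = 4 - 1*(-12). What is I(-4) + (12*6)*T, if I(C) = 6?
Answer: 1158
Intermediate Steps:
T = 16 (T = 4 + 12 = 16)
I(-4) + (12*6)*T = 6 + (12*6)*16 = 6 + 72*16 = 6 + 1152 = 1158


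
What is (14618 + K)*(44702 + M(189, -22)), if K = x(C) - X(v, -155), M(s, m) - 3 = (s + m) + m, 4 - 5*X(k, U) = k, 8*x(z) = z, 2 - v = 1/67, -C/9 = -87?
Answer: 176877030525/268 ≈ 6.5999e+8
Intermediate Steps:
C = 783 (C = -9*(-87) = 783)
v = 133/67 (v = 2 - 1/67 = 133/67 ≈ 1.9851)
x(z) = z/8
X(k, U) = ⅘ - k/5
M(s, m) = 3 + s + 2*m (M(s, m) = 3 + ((s + m) + m) = 3 + ((m + s) + m) = 3 + (s + 2*m) = 3 + s + 2*m)
K = 52245/536 (K = (⅛)*783 - (⅘ - ⅕*133/67) = 783/8 - (⅘ - 133/335) = 783/8 - 1*27/67 = 783/8 - 27/67 = 52245/536 ≈ 97.472)
(14618 + K)*(44702 + M(189, -22)) = (14618 + 52245/536)*(44702 + (3 + 189 + 2*(-22))) = 7887493*(44702 + (3 + 189 - 44))/536 = 7887493*(44702 + 148)/536 = (7887493/536)*44850 = 176877030525/268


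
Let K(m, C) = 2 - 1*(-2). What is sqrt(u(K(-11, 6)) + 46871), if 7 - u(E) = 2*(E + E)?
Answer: sqrt(46862) ≈ 216.48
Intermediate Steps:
K(m, C) = 4 (K(m, C) = 2 + 2 = 4)
u(E) = 7 - 4*E (u(E) = 7 - 2*(E + E) = 7 - 2*2*E = 7 - 4*E)
sqrt(u(K(-11, 6)) + 46871) = sqrt((7 - 4*4) + 46871) = sqrt((7 - 16) + 46871) = sqrt(-9 + 46871) = sqrt(46862)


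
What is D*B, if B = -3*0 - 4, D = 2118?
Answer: -8472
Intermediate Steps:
B = -4 (B = 0 - 4 = -4)
D*B = 2118*(-4) = -8472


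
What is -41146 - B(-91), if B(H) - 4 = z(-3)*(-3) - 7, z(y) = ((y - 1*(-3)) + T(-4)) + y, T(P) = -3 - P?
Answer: -41149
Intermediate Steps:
z(y) = 4 + 2*y (z(y) = ((y - 1*(-3)) + (-3 - 1*(-4))) + y = ((y + 3) + (-3 + 4)) + y = ((3 + y) + 1) + y = (4 + y) + y = 4 + 2*y)
B(H) = 3 (B(H) = 4 + ((4 + 2*(-3))*(-3) - 7) = 4 + ((4 - 6)*(-3) - 7) = 4 + (-2*(-3) - 7) = 4 + (6 - 7) = 4 - 1 = 3)
-41146 - B(-91) = -41146 - 1*3 = -41146 - 3 = -41149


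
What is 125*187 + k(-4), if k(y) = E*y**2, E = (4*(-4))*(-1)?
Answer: 23631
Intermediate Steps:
E = 16 (E = -16*(-1) = 16)
k(y) = 16*y**2
125*187 + k(-4) = 125*187 + 16*(-4)**2 = 23375 + 16*16 = 23375 + 256 = 23631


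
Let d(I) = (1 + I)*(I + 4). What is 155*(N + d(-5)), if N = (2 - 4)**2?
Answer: 1240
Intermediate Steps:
d(I) = (1 + I)*(4 + I)
N = 4 (N = (-2)**2 = 4)
155*(N + d(-5)) = 155*(4 + (4 + (-5)**2 + 5*(-5))) = 155*(4 + (4 + 25 - 25)) = 155*(4 + 4) = 155*8 = 1240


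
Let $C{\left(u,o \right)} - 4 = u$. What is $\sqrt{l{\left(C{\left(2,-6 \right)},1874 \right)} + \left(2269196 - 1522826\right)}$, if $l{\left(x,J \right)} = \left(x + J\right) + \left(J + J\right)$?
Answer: $\sqrt{751998} \approx 867.18$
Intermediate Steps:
$C{\left(u,o \right)} = 4 + u$
$l{\left(x,J \right)} = x + 3 J$ ($l{\left(x,J \right)} = \left(J + x\right) + 2 J = x + 3 J$)
$\sqrt{l{\left(C{\left(2,-6 \right)},1874 \right)} + \left(2269196 - 1522826\right)} = \sqrt{\left(\left(4 + 2\right) + 3 \cdot 1874\right) + \left(2269196 - 1522826\right)} = \sqrt{\left(6 + 5622\right) + 746370} = \sqrt{5628 + 746370} = \sqrt{751998}$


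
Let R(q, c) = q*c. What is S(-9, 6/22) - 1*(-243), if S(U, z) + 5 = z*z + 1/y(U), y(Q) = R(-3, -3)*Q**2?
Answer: 21000424/88209 ≈ 238.08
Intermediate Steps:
R(q, c) = c*q
y(Q) = 9*Q**2 (y(Q) = (-3*(-3))*Q**2 = 9*Q**2)
S(U, z) = -5 + z**2 + 1/(9*U**2) (S(U, z) = -5 + (z*z + 1/(9*U**2)) = -5 + (z**2 + 1/(9*U**2)) = -5 + z**2 + 1/(9*U**2))
S(-9, 6/22) - 1*(-243) = (-5 + (6/22)**2 + (1/9)/(-9)**2) - 1*(-243) = (-5 + (6*(1/22))**2 + (1/9)*(1/81)) + 243 = (-5 + (3/11)**2 + 1/729) + 243 = (-5 + 9/121 + 1/729) + 243 = -434363/88209 + 243 = 21000424/88209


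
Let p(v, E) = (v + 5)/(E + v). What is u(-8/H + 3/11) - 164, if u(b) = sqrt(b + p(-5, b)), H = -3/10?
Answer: -164 + sqrt(29337)/33 ≈ -158.81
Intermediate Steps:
H = -3/10 (H = -3*1/10 = -3/10 ≈ -0.30000)
p(v, E) = (5 + v)/(E + v)
u(b) = sqrt(b) (u(b) = sqrt(b + (5 - 5)/(b - 5)) = sqrt(b + 0/(-5 + b)) = sqrt(b + 0) = sqrt(b))
u(-8/H + 3/11) - 164 = sqrt(-8/(-3/10) + 3/11) - 164 = sqrt(-8*(-10/3) + 3*(1/11)) - 164 = sqrt(80/3 + 3/11) - 164 = sqrt(889/33) - 164 = sqrt(29337)/33 - 164 = -164 + sqrt(29337)/33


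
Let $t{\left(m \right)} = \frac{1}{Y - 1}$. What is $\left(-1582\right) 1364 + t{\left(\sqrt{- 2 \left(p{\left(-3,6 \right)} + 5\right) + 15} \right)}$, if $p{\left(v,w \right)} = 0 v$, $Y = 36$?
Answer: $- \frac{75524679}{35} \approx -2.1578 \cdot 10^{6}$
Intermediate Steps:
$p{\left(v,w \right)} = 0$
$t{\left(m \right)} = \frac{1}{35}$ ($t{\left(m \right)} = \frac{1}{36 - 1} = \frac{1}{35}$)
$\left(-1582\right) 1364 + t{\left(\sqrt{- 2 \left(p{\left(-3,6 \right)} + 5\right) + 15} \right)} = \left(-1582\right) 1364 + \frac{1}{35} = -2157848 + \frac{1}{35} = - \frac{75524679}{35}$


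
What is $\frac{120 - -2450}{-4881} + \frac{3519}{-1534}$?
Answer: $- \frac{21118619}{7487454} \approx -2.8205$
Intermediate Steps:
$\frac{120 - -2450}{-4881} + \frac{3519}{-1534} = \left(120 + 2450\right) \left(- \frac{1}{4881}\right) + 3519 \left(- \frac{1}{1534}\right) = 2570 \left(- \frac{1}{4881}\right) - \frac{3519}{1534} = - \frac{2570}{4881} - \frac{3519}{1534} = - \frac{21118619}{7487454}$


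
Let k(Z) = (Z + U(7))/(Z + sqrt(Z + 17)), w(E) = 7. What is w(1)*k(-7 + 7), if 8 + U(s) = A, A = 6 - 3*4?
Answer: -98*sqrt(17)/17 ≈ -23.768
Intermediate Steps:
A = -6 (A = 6 - 12 = -6)
U(s) = -14 (U(s) = -8 - 6 = -14)
k(Z) = (-14 + Z)/(Z + sqrt(17 + Z)) (k(Z) = (Z - 14)/(Z + sqrt(Z + 17)) = (-14 + Z)/(Z + sqrt(17 + Z)))
w(1)*k(-7 + 7) = 7*((-14 + (-7 + 7))/((-7 + 7) + sqrt(17 + (-7 + 7)))) = 7*((-14 + 0)/(0 + sqrt(17 + 0))) = 7*(-14/(0 + sqrt(17))) = 7*(-14/sqrt(17)) = 7*((sqrt(17)/17)*(-14)) = 7*(-14*sqrt(17)/17) = -98*sqrt(17)/17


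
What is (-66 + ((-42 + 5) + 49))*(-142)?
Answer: 7668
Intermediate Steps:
(-66 + ((-42 + 5) + 49))*(-142) = (-66 + (-37 + 49))*(-142) = (-66 + 12)*(-142) = -54*(-142) = 7668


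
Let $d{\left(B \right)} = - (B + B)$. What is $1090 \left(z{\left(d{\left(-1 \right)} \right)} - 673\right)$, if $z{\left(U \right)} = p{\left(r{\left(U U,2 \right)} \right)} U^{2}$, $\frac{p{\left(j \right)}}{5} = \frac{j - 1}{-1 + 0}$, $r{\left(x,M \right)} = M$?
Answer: $-755370$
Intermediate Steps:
$d{\left(B \right)} = - 2 B$
$p{\left(j \right)} = 5 - 5 j$ ($p{\left(j \right)} = 5 \frac{j - 1}{-1 + 0} = 5 \frac{-1 + j}{-1} = 5 \left(-1 + j\right) \left(-1\right) = 5 \left(1 - j\right) = 5 - 5 j$)
$z{\left(U \right)} = - 5 U^{2}$ ($z{\left(U \right)} = \left(5 - 10\right) U^{2} = - 5 U^{2}$)
$1090 \left(z{\left(d{\left(-1 \right)} \right)} - 673\right) = 1090 \left(- 5 \left(\left(-2\right) \left(-1\right)\right)^{2} - 673\right) = 1090 \left(- 5 \cdot 2^{2} - 673\right) = 1090 \left(\left(-5\right) 4 - 673\right) = 1090 \left(-20 - 673\right) = 1090 \left(-693\right) = -755370$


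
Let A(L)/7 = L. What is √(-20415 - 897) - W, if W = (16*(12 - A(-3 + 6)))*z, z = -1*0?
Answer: 24*I*√37 ≈ 145.99*I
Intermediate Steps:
A(L) = 7*L
z = 0
W = 0 (W = (16*(12 - 7*(-3 + 6)))*0 = (16*(12 - 7*3))*0 = (16*(12 - 1*21))*0 = (16*(12 - 21))*0 = (16*(-9))*0 = -144*0 = 0)
√(-20415 - 897) - W = √(-20415 - 897) - 1*0 = √(-21312) + 0 = 24*I*√37 + 0 = 24*I*√37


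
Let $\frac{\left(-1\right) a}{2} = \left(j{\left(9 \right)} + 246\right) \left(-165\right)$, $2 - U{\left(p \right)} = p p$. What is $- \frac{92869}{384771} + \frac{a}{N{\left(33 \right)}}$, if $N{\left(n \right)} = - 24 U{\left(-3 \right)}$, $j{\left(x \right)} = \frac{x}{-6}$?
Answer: $\frac{10343215381}{21547176} \approx 480.03$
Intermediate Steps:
$U{\left(p \right)} = 2 - p^{2}$ ($U{\left(p \right)} = 2 - p p = 2 - p^{2}$)
$j{\left(x \right)} = - \frac{x}{6}$ ($j{\left(x \right)} = x \left(- \frac{1}{6}\right) = - \frac{x}{6}$)
$a = 80685$ ($a = - 2 \left(\left(- \frac{1}{6}\right) 9 + 246\right) \left(-165\right) = - 2 \left(- \frac{3}{2} + 246\right) \left(-165\right) = - 2 \cdot \frac{489}{2} \left(-165\right) = \left(-2\right) \left(- \frac{80685}{2}\right) = 80685$)
$N{\left(n \right)} = 168$ ($N{\left(n \right)} = - 24 \left(2 - \left(-3\right)^{2}\right) = - 24 \left(2 - 9\right) = \left(-24\right) \left(-7\right) = 168$)
$- \frac{92869}{384771} + \frac{a}{N{\left(33 \right)}} = - \frac{92869}{384771} + \frac{80685}{168} = \left(-92869\right) \frac{1}{384771} + 80685 \cdot \frac{1}{168} = - \frac{92869}{384771} + \frac{26895}{56} = \frac{10343215381}{21547176}$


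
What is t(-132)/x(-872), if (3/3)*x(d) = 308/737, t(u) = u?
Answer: -2211/7 ≈ -315.86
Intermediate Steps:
x(d) = 28/67 (x(d) = 308/737 = 308*(1/737) = 28/67)
t(-132)/x(-872) = -132/28/67 = -132*67/28 = -2211/7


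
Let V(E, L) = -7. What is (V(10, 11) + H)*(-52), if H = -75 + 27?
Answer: 2860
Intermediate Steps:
H = -48
(V(10, 11) + H)*(-52) = (-7 - 48)*(-52) = -55*(-52) = 2860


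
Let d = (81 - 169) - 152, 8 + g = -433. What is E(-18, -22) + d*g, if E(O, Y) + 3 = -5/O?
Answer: 1905071/18 ≈ 1.0584e+5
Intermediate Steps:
g = -441 (g = -8 - 433 = -441)
d = -240 (d = -88 - 152 = -240)
E(O, Y) = -3 - 5/O
E(-18, -22) + d*g = (-3 - 5/(-18)) - 240*(-441) = (-3 - 5*(-1/18)) + 105840 = (-3 + 5/18) + 105840 = -49/18 + 105840 = 1905071/18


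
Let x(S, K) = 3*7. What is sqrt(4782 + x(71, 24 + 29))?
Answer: sqrt(4803) ≈ 69.304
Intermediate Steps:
x(S, K) = 21
sqrt(4782 + x(71, 24 + 29)) = sqrt(4782 + 21) = sqrt(4803)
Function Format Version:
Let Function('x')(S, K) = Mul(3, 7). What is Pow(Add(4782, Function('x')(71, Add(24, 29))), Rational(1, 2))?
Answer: Pow(4803, Rational(1, 2)) ≈ 69.304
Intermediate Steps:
Function('x')(S, K) = 21
Pow(Add(4782, Function('x')(71, Add(24, 29))), Rational(1, 2)) = Pow(Add(4782, 21), Rational(1, 2)) = Pow(4803, Rational(1, 2))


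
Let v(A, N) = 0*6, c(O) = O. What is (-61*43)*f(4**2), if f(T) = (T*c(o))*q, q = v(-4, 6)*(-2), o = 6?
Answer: 0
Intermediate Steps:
v(A, N) = 0
q = 0 (q = 0*(-2) = 0)
f(T) = 0 (f(T) = (T*6)*0 = (6*T)*0 = 0)
(-61*43)*f(4**2) = -61*43*0 = -2623*0 = 0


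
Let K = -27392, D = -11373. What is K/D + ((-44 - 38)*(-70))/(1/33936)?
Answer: 2215376722112/11373 ≈ 1.9479e+8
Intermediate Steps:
K/D + ((-44 - 38)*(-70))/(1/33936) = -27392/(-11373) + ((-44 - 38)*(-70))/(1/33936) = -27392*(-1/11373) + (-82*(-70))/(1/33936) = 27392/11373 + 5740*33936 = 27392/11373 + 194792640 = 2215376722112/11373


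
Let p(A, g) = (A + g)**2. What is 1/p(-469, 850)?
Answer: 1/145161 ≈ 6.8889e-6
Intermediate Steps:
1/p(-469, 850) = 1/((-469 + 850)**2) = 1/(381**2) = 1/145161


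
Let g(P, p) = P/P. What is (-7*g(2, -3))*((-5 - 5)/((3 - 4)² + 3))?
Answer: 35/2 ≈ 17.500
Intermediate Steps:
g(P, p) = 1
(-7*g(2, -3))*((-5 - 5)/((3 - 4)² + 3)) = (-7*1)*((-5 - 5)/((3 - 4)² + 3)) = -(-70)/((-1)² + 3) = -(-70)/(1 + 3) = -(-70)/4 = -7*(-5/2) = 35/2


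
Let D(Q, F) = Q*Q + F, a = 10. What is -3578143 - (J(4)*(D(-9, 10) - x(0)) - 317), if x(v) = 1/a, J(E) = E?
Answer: -17890948/5 ≈ -3.5782e+6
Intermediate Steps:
D(Q, F) = F + Q² (D(Q, F) = Q² + F = F + Q²)
x(v) = ⅒ (x(v) = 1/10 = ⅒)
-3578143 - (J(4)*(D(-9, 10) - x(0)) - 317) = -3578143 - (4*((10 + (-9)²) - 1*⅒) - 317) = -3578143 - (4*((10 + 81) - ⅒) - 317) = -3578143 - (4*(91 - ⅒) - 317) = -3578143 - (4*(909/10) - 317) = -3578143 - (1818/5 - 317) = -3578143 - 1*233/5 = -3578143 - 233/5 = -17890948/5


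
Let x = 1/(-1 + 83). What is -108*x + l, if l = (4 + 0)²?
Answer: 602/41 ≈ 14.683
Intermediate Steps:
l = 16 (l = 4² = 16)
x = 1/82 ≈ 0.012195
-108*x + l = -108*1/82 + 16 = -54/41 + 16 = 602/41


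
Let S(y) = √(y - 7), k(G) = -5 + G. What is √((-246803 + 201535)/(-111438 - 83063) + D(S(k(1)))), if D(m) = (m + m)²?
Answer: 18*I*√5110319274/194501 ≈ 6.6157*I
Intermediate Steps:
S(y) = √(-7 + y)
D(m) = 4*m² (D(m) = (2*m)² = 4*m²)
√((-246803 + 201535)/(-111438 - 83063) + D(S(k(1)))) = √((-246803 + 201535)/(-111438 - 83063) + 4*(√(-7 + (-5 + 1)))²) = √(-45268/(-194501) + 4*(√(-7 - 4))²) = √(-45268*(-1/194501) + 4*(√(-11))²) = √(45268/194501 + 4*(I*√11)²) = √(45268/194501 + 4*(-11)) = √(45268/194501 - 44) = √(-8512776/194501) = 18*I*√5110319274/194501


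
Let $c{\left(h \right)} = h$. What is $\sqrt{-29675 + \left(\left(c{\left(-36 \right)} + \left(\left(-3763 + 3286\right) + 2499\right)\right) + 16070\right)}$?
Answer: $3 i \sqrt{1291} \approx 107.79 i$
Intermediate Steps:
$\sqrt{-29675 + \left(\left(c{\left(-36 \right)} + \left(\left(-3763 + 3286\right) + 2499\right)\right) + 16070\right)} = \sqrt{-29675 + \left(\left(-36 + \left(\left(-3763 + 3286\right) + 2499\right)\right) + 16070\right)} = \sqrt{-29675 + \left(\left(-36 + \left(-477 + 2499\right)\right) + 16070\right)} = \sqrt{-29675 + \left(\left(-36 + 2022\right) + 16070\right)} = \sqrt{-29675 + \left(1986 + 16070\right)} = \sqrt{-29675 + 18056} = \sqrt{-11619} = 3 i \sqrt{1291}$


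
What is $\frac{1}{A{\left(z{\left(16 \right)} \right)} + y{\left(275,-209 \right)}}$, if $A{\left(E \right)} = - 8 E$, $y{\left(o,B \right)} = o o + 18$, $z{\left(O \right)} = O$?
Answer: $\frac{1}{75515} \approx 1.3242 \cdot 10^{-5}$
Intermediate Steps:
$y{\left(o,B \right)} = 18 + o^{2}$ ($y{\left(o,B \right)} = o^{2} + 18 = 18 + o^{2}$)
$\frac{1}{A{\left(z{\left(16 \right)} \right)} + y{\left(275,-209 \right)}} = \frac{1}{\left(-8\right) 16 + \left(18 + 275^{2}\right)} = \frac{1}{-128 + \left(18 + 75625\right)} = \frac{1}{-128 + 75643} = \frac{1}{75515}$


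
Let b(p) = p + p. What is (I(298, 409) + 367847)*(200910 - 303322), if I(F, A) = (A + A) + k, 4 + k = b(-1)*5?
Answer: -37754286212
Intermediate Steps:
b(p) = 2*p
k = -14 (k = -4 + (2*(-1))*5 = -4 - 2*5 = -4 - 10 = -14)
I(F, A) = -14 + 2*A (I(F, A) = (A + A) - 14 = 2*A - 14 = -14 + 2*A)
(I(298, 409) + 367847)*(200910 - 303322) = ((-14 + 2*409) + 367847)*(200910 - 303322) = ((-14 + 818) + 367847)*(-102412) = (804 + 367847)*(-102412) = 368651*(-102412) = -37754286212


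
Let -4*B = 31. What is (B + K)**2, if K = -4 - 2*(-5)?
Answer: 49/16 ≈ 3.0625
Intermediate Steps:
K = 6 (K = -4 + 10 = 6)
B = -31/4 (B = -1/4*31 = -31/4 ≈ -7.7500)
(B + K)**2 = (-31/4 + 6)**2 = (-7/4)**2 = 49/16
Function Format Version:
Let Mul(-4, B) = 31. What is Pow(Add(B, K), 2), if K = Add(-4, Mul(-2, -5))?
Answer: Rational(49, 16) ≈ 3.0625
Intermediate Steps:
K = 6 (K = Add(-4, 10) = 6)
B = Rational(-31, 4) (B = Mul(Rational(-1, 4), 31) = Rational(-31, 4) ≈ -7.7500)
Pow(Add(B, K), 2) = Pow(Add(Rational(-31, 4), 6), 2) = Pow(Rational(-7, 4), 2) = Rational(49, 16)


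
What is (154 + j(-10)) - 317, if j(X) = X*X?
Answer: -63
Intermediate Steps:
j(X) = X²
(154 + j(-10)) - 317 = (154 + (-10)²) - 317 = (154 + 100) - 317 = 254 - 317 = -63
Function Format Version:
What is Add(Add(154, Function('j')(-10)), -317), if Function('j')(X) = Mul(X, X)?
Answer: -63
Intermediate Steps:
Function('j')(X) = Pow(X, 2)
Add(Add(154, Function('j')(-10)), -317) = Add(Add(154, Pow(-10, 2)), -317) = Add(Add(154, 100), -317) = Add(254, -317) = -63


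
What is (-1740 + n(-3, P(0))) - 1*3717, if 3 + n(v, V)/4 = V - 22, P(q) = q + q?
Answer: -5557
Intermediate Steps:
P(q) = 2*q
n(v, V) = -100 + 4*V (n(v, V) = -12 + 4*(V - 22) = -12 + 4*(-22 + V) = -12 + (-88 + 4*V) = -100 + 4*V)
(-1740 + n(-3, P(0))) - 1*3717 = (-1740 + (-100 + 4*(2*0))) - 1*3717 = (-1740 + (-100 + 4*0)) - 3717 = (-1740 + (-100 + 0)) - 3717 = (-1740 - 100) - 3717 = -1840 - 3717 = -5557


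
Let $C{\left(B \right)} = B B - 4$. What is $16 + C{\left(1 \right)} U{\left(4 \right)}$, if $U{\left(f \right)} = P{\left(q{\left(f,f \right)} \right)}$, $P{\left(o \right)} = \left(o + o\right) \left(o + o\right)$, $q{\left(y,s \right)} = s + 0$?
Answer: $-176$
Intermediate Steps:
$C{\left(B \right)} = -4 + B^{2}$ ($C{\left(B \right)} = B^{2} - 4 = -4 + B^{2}$)
$q{\left(y,s \right)} = s$
$P{\left(o \right)} = 4 o^{2}$ ($P{\left(o \right)} = 2 o 2 o = 4 o^{2}$)
$U{\left(f \right)} = 4 f^{2}$
$16 + C{\left(1 \right)} U{\left(4 \right)} = 16 + \left(-4 + 1^{2}\right) 4 \cdot 4^{2} = 16 + \left(-4 + 1\right) 4 \cdot 16 = 16 - 192 = -176$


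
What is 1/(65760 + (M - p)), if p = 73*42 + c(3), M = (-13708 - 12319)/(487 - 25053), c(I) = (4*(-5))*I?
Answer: 24566/1541640791 ≈ 1.5935e-5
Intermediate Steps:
c(I) = -20*I
M = 26027/24566 (M = -26027/(-24566) = -26027*(-1/24566) = 26027/24566 ≈ 1.0595)
p = 3006 (p = 73*42 - 20*3 = 3066 - 60 = 3006)
1/(65760 + (M - p)) = 1/(65760 + (26027/24566 - 1*3006)) = 1/(65760 + (26027/24566 - 3006)) = 1/(65760 - 73819369/24566) = 1/(1541640791/24566) = 24566/1541640791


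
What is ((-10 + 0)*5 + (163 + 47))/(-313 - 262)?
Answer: -32/115 ≈ -0.27826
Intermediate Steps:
((-10 + 0)*5 + (163 + 47))/(-313 - 262) = (-10*5 + 210)/(-575) = (-50 + 210)*(-1/575) = 160*(-1/575) = -32/115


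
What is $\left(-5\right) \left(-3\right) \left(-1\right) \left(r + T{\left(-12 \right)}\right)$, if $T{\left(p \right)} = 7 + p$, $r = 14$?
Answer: $-135$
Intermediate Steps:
$\left(-5\right) \left(-3\right) \left(-1\right) \left(r + T{\left(-12 \right)}\right) = \left(-5\right) \left(-3\right) \left(-1\right) \left(14 + \left(7 - 12\right)\right) = 15 \left(-1\right) \left(14 - 5\right) = \left(-15\right) 9 = -135$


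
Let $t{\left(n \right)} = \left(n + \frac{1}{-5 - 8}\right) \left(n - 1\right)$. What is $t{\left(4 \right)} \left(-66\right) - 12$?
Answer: $- \frac{10254}{13} \approx -788.77$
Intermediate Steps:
$t{\left(n \right)} = \left(-1 + n\right) \left(- \frac{1}{13} + n\right)$ ($t{\left(n \right)} = \left(n + \frac{1}{-13}\right) \left(-1 + n\right) = \left(n - \frac{1}{13}\right) \left(-1 + n\right) = \left(- \frac{1}{13} + n\right) \left(-1 + n\right) = \left(-1 + n\right) \left(- \frac{1}{13} + n\right)$)
$t{\left(4 \right)} \left(-66\right) - 12 = \left(\frac{1}{13} + 4^{2} - \frac{56}{13}\right) \left(-66\right) - 12 = \left(\frac{1}{13} + 16 - \frac{56}{13}\right) \left(-66\right) - 12 = \frac{153}{13} \left(-66\right) - 12 = - \frac{10098}{13} - 12 = - \frac{10254}{13}$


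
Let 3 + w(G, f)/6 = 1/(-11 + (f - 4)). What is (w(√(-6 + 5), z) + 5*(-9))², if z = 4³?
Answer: 9492561/2401 ≈ 3953.6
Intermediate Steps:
z = 64
w(G, f) = -18 + 6/(-15 + f) (w(G, f) = -18 + 6/(-11 + (f - 4)) = -18 + 6/(-11 + (-4 + f)) = -18 + 6/(-15 + f))
(w(√(-6 + 5), z) + 5*(-9))² = (6*(46 - 3*64)/(-15 + 64) + 5*(-9))² = (6*(46 - 192)/49 - 45)² = (6*(1/49)*(-146) - 45)² = (-876/49 - 45)² = (-3081/49)² = 9492561/2401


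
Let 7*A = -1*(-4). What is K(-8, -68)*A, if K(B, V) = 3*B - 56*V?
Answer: 15136/7 ≈ 2162.3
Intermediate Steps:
K(B, V) = -56*V + 3*B
A = 4/7 (A = (-1*(-4))/7 = (⅐)*4 = 4/7 ≈ 0.57143)
K(-8, -68)*A = (-56*(-68) + 3*(-8))*(4/7) = (3808 - 24)*(4/7) = 3784*(4/7) = 15136/7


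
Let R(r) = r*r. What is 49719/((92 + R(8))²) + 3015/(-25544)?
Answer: 49860379/25901616 ≈ 1.9250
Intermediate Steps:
R(r) = r²
49719/((92 + R(8))²) + 3015/(-25544) = 49719/((92 + 8²)²) + 3015/(-25544) = 49719/((92 + 64)²) + 3015*(-1/25544) = 49719/(156²) - 3015/25544 = 49719/24336 - 3015/25544 = 49719*(1/24336) - 3015/25544 = 16573/8112 - 3015/25544 = 49860379/25901616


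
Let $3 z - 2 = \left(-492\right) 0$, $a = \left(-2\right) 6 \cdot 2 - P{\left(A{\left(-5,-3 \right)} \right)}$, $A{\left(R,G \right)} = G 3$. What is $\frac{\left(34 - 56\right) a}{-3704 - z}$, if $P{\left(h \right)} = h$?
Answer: $- \frac{495}{5557} \approx -0.089077$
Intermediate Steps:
$A{\left(R,G \right)} = 3 G$
$a = -15$ ($a = \left(-2\right) 6 \cdot 2 - 3 \left(-3\right) = \left(-12\right) 2 - -9 = -24 + 9 = -15$)
$z = \frac{2}{3}$ ($z = \frac{2}{3} + \frac{\left(-492\right) 0}{3} = \frac{2}{3} + \frac{1}{3} \cdot 0 = \frac{2}{3} + 0 = \frac{2}{3} \approx 0.66667$)
$\frac{\left(34 - 56\right) a}{-3704 - z} = \frac{\left(34 - 56\right) \left(-15\right)}{-3704 - \frac{2}{3}} = \frac{\left(-22\right) \left(-15\right)}{-3704 - \frac{2}{3}} = \frac{330}{- \frac{11114}{3}} = 330 \left(- \frac{3}{11114}\right) = - \frac{495}{5557}$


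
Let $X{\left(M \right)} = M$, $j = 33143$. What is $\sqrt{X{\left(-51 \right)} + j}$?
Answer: $2 \sqrt{8273} \approx 181.91$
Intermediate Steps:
$\sqrt{X{\left(-51 \right)} + j} = \sqrt{-51 + 33143} = \sqrt{33092} = 2 \sqrt{8273}$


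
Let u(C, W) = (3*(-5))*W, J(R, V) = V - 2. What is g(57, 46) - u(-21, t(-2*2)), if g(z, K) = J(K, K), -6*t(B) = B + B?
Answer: 64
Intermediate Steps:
J(R, V) = -2 + V
t(B) = -B/3 (t(B) = -(B + B)/6 = -B/3)
g(z, K) = -2 + K
u(C, W) = -15*W
g(57, 46) - u(-21, t(-2*2)) = (-2 + 46) - (-15)*(-(-2)*2/3) = 44 - (-15)*(-1/3*(-4)) = 44 - (-15)*4/3 = 44 - 1*(-20) = 44 + 20 = 64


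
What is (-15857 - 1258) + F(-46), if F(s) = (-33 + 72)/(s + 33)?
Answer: -17118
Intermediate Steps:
F(s) = 39/(33 + s)
(-15857 - 1258) + F(-46) = (-15857 - 1258) + 39/(33 - 46) = -17115 + 39/(-13) = -17115 + 39*(-1/13) = -17115 - 3 = -17118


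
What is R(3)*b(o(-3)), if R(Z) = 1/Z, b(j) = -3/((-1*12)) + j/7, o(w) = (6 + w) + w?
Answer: 1/12 ≈ 0.083333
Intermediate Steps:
o(w) = 6 + 2*w
b(j) = 1/4 + j/7 (b(j) = -3/(-12) + j*(1/7) = -3*(-1/12) + j/7 = 1/4 + j/7)
R(3)*b(o(-3)) = (1/4 + (6 + 2*(-3))/7)/3 = (1/4 + (6 - 6)/7)/3 = (1/4 + (1/7)*0)/3 = (1/4 + 0)/3 = (1/3)*(1/4) = 1/12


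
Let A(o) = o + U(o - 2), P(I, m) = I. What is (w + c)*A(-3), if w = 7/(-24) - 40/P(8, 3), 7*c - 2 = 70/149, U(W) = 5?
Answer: -123629/12516 ≈ -9.8777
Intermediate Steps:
A(o) = 5 + o (A(o) = o + 5 = 5 + o)
c = 368/1043 (c = 2/7 + (70/149)/7 = 2/7 + (70*(1/149))/7 = 2/7 + (1/7)*(70/149) = 2/7 + 10/149 = 368/1043 ≈ 0.35283)
w = -127/24 (w = 7/(-24) - 40/8 = 7*(-1/24) - 40*1/8 = -7/24 - 5 = -127/24 ≈ -5.2917)
(w + c)*A(-3) = (-127/24 + 368/1043)*(5 - 3) = -123629/25032*2 = -123629/12516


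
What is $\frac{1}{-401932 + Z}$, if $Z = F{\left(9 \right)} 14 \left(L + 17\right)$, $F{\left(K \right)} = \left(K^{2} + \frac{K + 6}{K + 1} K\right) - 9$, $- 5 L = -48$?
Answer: $- \frac{5}{1850459} \approx -2.702 \cdot 10^{-6}$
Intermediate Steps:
$L = \frac{48}{5}$ ($L = \left(- \frac{1}{5}\right) \left(-48\right) = \frac{48}{5} \approx 9.6$)
$F{\left(K \right)} = -9 + K^{2} + \frac{K \left(6 + K\right)}{1 + K}$ ($F{\left(K \right)} = \left(K^{2} + \frac{6 + K}{1 + K} K\right) - 9 = \left(K^{2} + \frac{K \left(6 + K\right)}{1 + K}\right) - 9 = -9 + K^{2} + \frac{K \left(6 + K\right)}{1 + K}$)
$Z = \frac{159201}{5}$ ($Z = \frac{-9 + 9^{3} - 27 + 2 \cdot 9^{2}}{1 + 9} \cdot 14 \left(\frac{48}{5} + 17\right) = \frac{-9 + 729 - 27 + 2 \cdot 81}{10} \cdot 14 \cdot \frac{133}{5} = \frac{-9 + 729 - 27 + 162}{10} \cdot 14 \cdot \frac{133}{5} = \frac{1}{10} \cdot 855 \cdot 14 \cdot \frac{133}{5} = \frac{171}{2} \cdot 14 \cdot \frac{133}{5} = 1197 \cdot \frac{133}{5} = \frac{159201}{5} \approx 31840.0$)
$\frac{1}{-401932 + Z} = \frac{1}{-401932 + \frac{159201}{5}} = \frac{1}{- \frac{1850459}{5}} = - \frac{5}{1850459}$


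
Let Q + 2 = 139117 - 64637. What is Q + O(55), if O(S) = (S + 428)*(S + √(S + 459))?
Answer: 101043 + 483*√514 ≈ 1.1199e+5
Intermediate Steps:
Q = 74478 (Q = -2 + (139117 - 64637) = -2 + 74480 = 74478)
O(S) = (428 + S)*(S + √(459 + S))
Q + O(55) = 74478 + (55² + 428*55 + 428*√(459 + 55) + 55*√(459 + 55)) = 74478 + (3025 + 23540 + 428*√514 + 55*√514) = 74478 + (26565 + 483*√514) = 101043 + 483*√514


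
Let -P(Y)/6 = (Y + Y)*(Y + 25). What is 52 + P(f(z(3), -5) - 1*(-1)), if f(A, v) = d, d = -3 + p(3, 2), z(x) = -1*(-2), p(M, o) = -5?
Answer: 1564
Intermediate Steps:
z(x) = 2
d = -8 (d = -3 - 5 = -8)
f(A, v) = -8
P(Y) = -12*Y*(25 + Y) (P(Y) = -6*(Y + Y)*(Y + 25) = -6*2*Y*(25 + Y) = -12*Y*(25 + Y))
52 + P(f(z(3), -5) - 1*(-1)) = 52 - 12*(-8 - 1*(-1))*(25 + (-8 - 1*(-1))) = 52 - 12*(-8 + 1)*(25 + (-8 + 1)) = 52 - 12*(-7)*(25 - 7) = 52 - 12*(-7)*18 = 52 + 1512 = 1564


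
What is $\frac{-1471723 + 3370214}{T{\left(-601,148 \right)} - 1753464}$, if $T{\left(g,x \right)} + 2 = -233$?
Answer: $- \frac{1898491}{1753699} \approx -1.0826$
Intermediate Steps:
$T{\left(g,x \right)} = -235$ ($T{\left(g,x \right)} = -2 - 233 = -235$)
$\frac{-1471723 + 3370214}{T{\left(-601,148 \right)} - 1753464} = \frac{-1471723 + 3370214}{-235 - 1753464} = \frac{1898491}{-235 - 1753464} = \frac{1898491}{-1753699} = 1898491 \left(- \frac{1}{1753699}\right) = - \frac{1898491}{1753699}$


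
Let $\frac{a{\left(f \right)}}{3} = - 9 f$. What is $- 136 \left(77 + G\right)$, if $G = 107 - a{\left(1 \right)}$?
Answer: $-28696$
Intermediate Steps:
$a{\left(f \right)} = - 27 f$ ($a{\left(f \right)} = 3 \left(- 9 f\right) = - 27 f$)
$G = 134$ ($G = 107 - \left(-27\right) 1 = 107 - -27 = 107 + 27 = 134$)
$- 136 \left(77 + G\right) = - 136 \left(77 + 134\right) = \left(-136\right) 211 = -28696$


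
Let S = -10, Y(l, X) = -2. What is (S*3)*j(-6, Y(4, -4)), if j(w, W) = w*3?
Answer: 540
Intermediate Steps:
j(w, W) = 3*w
(S*3)*j(-6, Y(4, -4)) = (-10*3)*(3*(-6)) = -30*(-18) = 540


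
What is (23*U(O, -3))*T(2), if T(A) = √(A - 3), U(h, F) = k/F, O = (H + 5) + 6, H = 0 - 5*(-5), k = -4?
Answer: 92*I/3 ≈ 30.667*I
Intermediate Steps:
H = 25 (H = 0 + 25 = 25)
O = 36 (O = (25 + 5) + 6 = 30 + 6 = 36)
U(h, F) = -4/F
T(A) = √(-3 + A)
(23*U(O, -3))*T(2) = (23*(-4/(-3)))*√(-3 + 2) = (23*(-4*(-⅓)))*√(-1) = (23*(4/3))*I = 92*I/3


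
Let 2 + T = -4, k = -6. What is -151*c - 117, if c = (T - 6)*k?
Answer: -10989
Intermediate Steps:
T = -6 (T = -2 - 4 = -6)
c = 72 (c = (-6 - 6)*(-6) = -12*(-6) = 72)
-151*c - 117 = -151*72 - 117 = -10872 - 117 = -10989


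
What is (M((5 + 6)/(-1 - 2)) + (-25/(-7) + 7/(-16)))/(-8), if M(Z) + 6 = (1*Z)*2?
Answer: 3427/2688 ≈ 1.2749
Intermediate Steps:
M(Z) = -6 + 2*Z (M(Z) = -6 + (1*Z)*2 = -6 + Z*2 = -6 + 2*Z)
(M((5 + 6)/(-1 - 2)) + (-25/(-7) + 7/(-16)))/(-8) = ((-6 + 2*((5 + 6)/(-1 - 2))) + (-25/(-7) + 7/(-16)))/(-8) = ((-6 + 2*(11/(-3))) + (-25*(-⅐) + 7*(-1/16)))*(-⅛) = ((-6 + 2*(11*(-⅓))) + (25/7 - 7/16))*(-⅛) = ((-6 + 2*(-11/3)) + 351/112)*(-⅛) = ((-6 - 22/3) + 351/112)*(-⅛) = (-40/3 + 351/112)*(-⅛) = -3427/336*(-⅛) = 3427/2688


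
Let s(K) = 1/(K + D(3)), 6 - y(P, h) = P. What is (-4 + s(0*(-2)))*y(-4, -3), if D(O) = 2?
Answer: -35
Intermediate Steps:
y(P, h) = 6 - P
s(K) = 1/(2 + K) (s(K) = 1/(K + 2) = 1/(2 + K))
(-4 + s(0*(-2)))*y(-4, -3) = (-4 + 1/(2 + 0*(-2)))*(6 - 1*(-4)) = (-4 + 1/(2 + 0))*(6 + 4) = (-4 + 1/2)*10 = -7/2*10 = -35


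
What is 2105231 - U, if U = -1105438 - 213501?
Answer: 3424170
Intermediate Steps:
U = -1318939
2105231 - U = 2105231 - 1*(-1318939) = 2105231 + 1318939 = 3424170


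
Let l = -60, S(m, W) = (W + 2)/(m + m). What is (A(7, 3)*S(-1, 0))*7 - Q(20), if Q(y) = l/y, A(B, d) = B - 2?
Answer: -32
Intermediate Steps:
A(B, d) = -2 + B
S(m, W) = (2 + W)/(2*m) (S(m, W) = (2 + W)/((2*m)) = (2 + W)*(1/(2*m)) = (2 + W)/(2*m))
Q(y) = -60/y
(A(7, 3)*S(-1, 0))*7 - Q(20) = ((-2 + 7)*((½)*(2 + 0)/(-1)))*7 - (-60)/20 = (5*((½)*(-1)*2))*7 - (-60)/20 = (5*(-1))*7 - 1*(-3) = -5*7 + 3 = -35 + 3 = -32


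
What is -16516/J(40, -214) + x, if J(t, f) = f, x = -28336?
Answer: -3023694/107 ≈ -28259.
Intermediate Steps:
-16516/J(40, -214) + x = -16516/(-214) - 28336 = -16516*(-1/214) - 28336 = 8258/107 - 28336 = -3023694/107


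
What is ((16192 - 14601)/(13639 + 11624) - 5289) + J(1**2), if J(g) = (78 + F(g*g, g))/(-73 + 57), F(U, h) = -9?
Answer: -2139573803/404208 ≈ -5293.3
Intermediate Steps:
J(g) = -69/16 (J(g) = (78 - 9)/(-73 + 57) = 69/(-16) = 69*(-1/16) = -69/16)
((16192 - 14601)/(13639 + 11624) - 5289) + J(1**2) = ((16192 - 14601)/(13639 + 11624) - 5289) - 69/16 = (1591/25263 - 5289) - 69/16 = -133614416/25263 - 69/16 = -2139573803/404208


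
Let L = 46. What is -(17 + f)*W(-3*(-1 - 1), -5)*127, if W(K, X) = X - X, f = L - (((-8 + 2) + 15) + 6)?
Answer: 0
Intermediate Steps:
f = 31 (f = 46 - (((-8 + 2) + 15) + 6) = 46 - ((-6 + 15) + 6) = 46 - (9 + 6) = 46 - 1*15 = 46 - 15 = 31)
W(K, X) = 0
-(17 + f)*W(-3*(-1 - 1), -5)*127 = -(17 + 31)*0*127 = -48*0*127 = -0*127 = -1*0 = 0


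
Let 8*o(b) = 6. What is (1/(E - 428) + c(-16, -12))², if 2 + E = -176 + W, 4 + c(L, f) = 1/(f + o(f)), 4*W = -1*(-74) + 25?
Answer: 814075024/48650625 ≈ 16.733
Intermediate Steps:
o(b) = ¾ (o(b) = (⅛)*6 = ¾)
W = 99/4 (W = (-1*(-74) + 25)/4 = (74 + 25)/4 = (¼)*99 = 99/4 ≈ 24.750)
c(L, f) = -4 + 1/(¾ + f) (c(L, f) = -4 + 1/(f + ¾) = -4 + 1/(¾ + f))
E = -613/4 (E = -2 + (-176 + 99/4) = -2 - 605/4 = -613/4 ≈ -153.25)
(1/(E - 428) + c(-16, -12))² = (1/(-613/4 - 428) + 8*(-1 - 2*(-12))/(3 + 4*(-12)))² = (1/(-2325/4) + 8*(-1 + 24)/(3 - 48))² = (-4/2325 + 8*23/(-45))² = (-4/2325 + 8*(-1/45)*23)² = (-4/2325 - 184/45)² = (-28532/6975)² = 814075024/48650625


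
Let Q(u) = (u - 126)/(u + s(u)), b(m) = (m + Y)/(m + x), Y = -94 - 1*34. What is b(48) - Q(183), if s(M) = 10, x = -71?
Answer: 14129/4439 ≈ 3.1829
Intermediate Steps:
Y = -128 (Y = -94 - 34 = -128)
b(m) = (-128 + m)/(-71 + m) (b(m) = (m - 128)/(m - 71) = (-128 + m)/(-71 + m))
Q(u) = (-126 + u)/(10 + u) (Q(u) = (u - 126)/(u + 10) = (-126 + u)/(10 + u))
b(48) - Q(183) = (-128 + 48)/(-71 + 48) - (-126 + 183)/(10 + 183) = -80/(-23) - 57/193 = -1/23*(-80) - 57/193 = 80/23 - 1*57/193 = 80/23 - 57/193 = 14129/4439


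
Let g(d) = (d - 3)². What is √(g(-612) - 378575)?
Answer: 5*I*√14 ≈ 18.708*I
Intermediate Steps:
g(d) = (-3 + d)²
√(g(-612) - 378575) = √((-3 - 612)² - 378575) = √((-615)² - 378575) = √(378225 - 378575) = √(-350) = 5*I*√14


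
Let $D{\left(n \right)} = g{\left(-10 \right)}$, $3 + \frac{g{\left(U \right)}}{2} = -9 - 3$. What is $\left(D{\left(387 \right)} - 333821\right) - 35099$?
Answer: $-368950$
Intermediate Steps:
$g{\left(U \right)} = -30$ ($g{\left(U \right)} = -6 + 2 \left(-9 - 3\right) = -6 + 2 \left(-12\right) = -6 - 24 = -30$)
$D{\left(n \right)} = -30$
$\left(D{\left(387 \right)} - 333821\right) - 35099 = \left(-30 - 333821\right) - 35099 = -333851 - 35099 = -368950$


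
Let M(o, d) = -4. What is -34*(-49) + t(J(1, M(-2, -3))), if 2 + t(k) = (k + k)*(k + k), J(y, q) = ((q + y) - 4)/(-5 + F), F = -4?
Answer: 134980/81 ≈ 1666.4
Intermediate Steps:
J(y, q) = 4/9 - q/9 - y/9 (J(y, q) = ((q + y) - 4)/(-5 - 4) = (-4 + q + y)/(-9) = (-4 + q + y)*(-⅑) = 4/9 - q/9 - y/9)
t(k) = -2 + 4*k² (t(k) = -2 + (k + k)*(k + k) = -2 + (2*k)*(2*k) = -2 + 4*k²)
-34*(-49) + t(J(1, M(-2, -3))) = -34*(-49) + (-2 + 4*(4/9 - ⅑*(-4) - ⅑*1)²) = 1666 + (-2 + 4*(4/9 + 4/9 - ⅑)²) = 1666 + (-2 + 4*(7/9)²) = 1666 + (-2 + 4*(49/81)) = 1666 + (-2 + 196/81) = 1666 + 34/81 = 134980/81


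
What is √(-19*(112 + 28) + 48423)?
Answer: √45763 ≈ 213.92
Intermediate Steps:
√(-19*(112 + 28) + 48423) = √(-19*140 + 48423) = √(-2660 + 48423) = √45763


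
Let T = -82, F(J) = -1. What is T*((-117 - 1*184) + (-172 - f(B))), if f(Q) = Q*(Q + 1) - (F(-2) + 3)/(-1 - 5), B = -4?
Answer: 119392/3 ≈ 39797.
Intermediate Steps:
f(Q) = ⅓ + Q*(1 + Q) (f(Q) = Q*(Q + 1) - (-1 + 3)/(-1 - 5) = Q*(1 + Q) - 2/(-6) = Q*(1 + Q) - 2*(-1)/6 = Q*(1 + Q) - 1*(-⅓) = Q*(1 + Q) + ⅓ = ⅓ + Q*(1 + Q))
T*((-117 - 1*184) + (-172 - f(B))) = -82*((-117 - 1*184) + (-172 - (⅓ - 4 + (-4)²))) = -82*((-117 - 184) + (-172 - (⅓ - 4 + 16))) = -82*(-301 + (-172 - 1*37/3)) = -82*(-301 + (-172 - 37/3)) = -82*(-301 - 553/3) = -82*(-1456/3) = 119392/3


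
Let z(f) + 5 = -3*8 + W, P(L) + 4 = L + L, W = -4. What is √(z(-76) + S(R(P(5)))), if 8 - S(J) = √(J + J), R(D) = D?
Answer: √(-25 - 2*√3) ≈ 5.3352*I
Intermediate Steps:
P(L) = -4 + 2*L (P(L) = -4 + (L + L) = -4 + 2*L)
S(J) = 8 - √2*√J (S(J) = 8 - √(J + J) = 8 - √(2*J) = 8 - √2*√J)
z(f) = -33 (z(f) = -5 + (-3*8 - 4) = -5 + (-24 - 4) = -5 - 28 = -33)
√(z(-76) + S(R(P(5)))) = √(-33 + (8 - √2*√(-4 + 2*5))) = √(-33 + (8 - √2*√(-4 + 10))) = √(-33 + (8 - √2*√6)) = √(-33 + (8 - 2*√3)) = √(-25 - 2*√3)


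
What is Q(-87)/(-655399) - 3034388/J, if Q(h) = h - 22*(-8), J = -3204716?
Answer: 497112410272/525091915421 ≈ 0.94672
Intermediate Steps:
Q(h) = 176 + h (Q(h) = h + 176 = 176 + h)
Q(-87)/(-655399) - 3034388/J = (176 - 87)/(-655399) - 3034388/(-3204716) = 89*(-1/655399) - 3034388*(-1/3204716) = -89/655399 + 758597/801179 = 497112410272/525091915421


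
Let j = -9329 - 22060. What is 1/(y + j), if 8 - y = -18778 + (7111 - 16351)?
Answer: -1/3363 ≈ -0.00029735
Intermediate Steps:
y = 28026 (y = 8 - (-18778 + (7111 - 16351)) = 8 - (-18778 - 9240) = 8 - 1*(-28018) = 8 + 28018 = 28026)
j = -31389
1/(y + j) = 1/(28026 - 31389) = 1/(-3363) = -1/3363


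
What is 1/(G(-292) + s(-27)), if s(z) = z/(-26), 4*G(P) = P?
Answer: -26/1871 ≈ -0.013896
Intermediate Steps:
G(P) = P/4
s(z) = -z/26 (s(z) = z*(-1/26) = -z/26)
1/(G(-292) + s(-27)) = 1/((1/4)*(-292) - 1/26*(-27)) = 1/(-73 + 27/26) = 1/(-1871/26) = -26/1871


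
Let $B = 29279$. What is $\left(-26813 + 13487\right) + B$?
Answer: $15953$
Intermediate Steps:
$\left(-26813 + 13487\right) + B = \left(-26813 + 13487\right) + 29279 = -13326 + 29279 = 15953$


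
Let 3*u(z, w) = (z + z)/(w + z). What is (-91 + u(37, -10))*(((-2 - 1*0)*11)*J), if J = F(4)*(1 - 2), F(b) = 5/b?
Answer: -401335/162 ≈ -2477.4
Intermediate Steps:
u(z, w) = 2*z/(3*(w + z)) (u(z, w) = ((z + z)/(w + z))/3 = ((2*z)/(w + z))/3 = (2*z/(w + z))/3 = 2*z/(3*(w + z)))
J = -5/4 (J = (5/4)*(1 - 2) = (5*(¼))*(-1) = (5/4)*(-1) = -5/4 ≈ -1.2500)
(-91 + u(37, -10))*(((-2 - 1*0)*11)*J) = (-91 + (⅔)*37/(-10 + 37))*(((-2 - 1*0)*11)*(-5/4)) = (-91 + (⅔)*37/27)*(((-2 + 0)*11)*(-5/4)) = (-91 + (⅔)*37*(1/27))*(-2*11*(-5/4)) = (-91 + 74/81)*(-22*(-5/4)) = -7297/81*55/2 = -401335/162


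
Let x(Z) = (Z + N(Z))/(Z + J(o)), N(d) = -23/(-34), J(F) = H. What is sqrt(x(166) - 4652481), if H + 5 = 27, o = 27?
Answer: 3*I*sqrt(5280263034470)/3196 ≈ 2157.0*I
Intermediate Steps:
H = 22 (H = -5 + 27 = 22)
J(F) = 22
N(d) = 23/34 (N(d) = -23*(-1/34) = 23/34)
x(Z) = (23/34 + Z)/(22 + Z) (x(Z) = (Z + 23/34)/(Z + 22) = (23/34 + Z)/(22 + Z))
sqrt(x(166) - 4652481) = sqrt((23/34 + 166)/(22 + 166) - 4652481) = sqrt((5667/34)/188 - 4652481) = sqrt((1/188)*(5667/34) - 4652481) = sqrt(5667/6392 - 4652481) = sqrt(-29738652885/6392) = 3*I*sqrt(5280263034470)/3196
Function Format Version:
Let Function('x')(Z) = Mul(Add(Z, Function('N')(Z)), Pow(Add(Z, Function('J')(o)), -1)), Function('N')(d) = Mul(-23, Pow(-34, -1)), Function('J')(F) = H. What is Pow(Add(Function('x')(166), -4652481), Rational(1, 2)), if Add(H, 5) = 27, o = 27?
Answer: Mul(Rational(3, 3196), I, Pow(5280263034470, Rational(1, 2))) ≈ Mul(2157.0, I)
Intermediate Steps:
H = 22 (H = Add(-5, 27) = 22)
Function('J')(F) = 22
Function('N')(d) = Rational(23, 34) (Function('N')(d) = Mul(-23, Rational(-1, 34)) = Rational(23, 34))
Function('x')(Z) = Mul(Pow(Add(22, Z), -1), Add(Rational(23, 34), Z)) (Function('x')(Z) = Mul(Add(Z, Rational(23, 34)), Pow(Add(Z, 22), -1)) = Mul(Add(Rational(23, 34), Z), Pow(Add(22, Z), -1)) = Mul(Pow(Add(22, Z), -1), Add(Rational(23, 34), Z)))
Pow(Add(Function('x')(166), -4652481), Rational(1, 2)) = Pow(Add(Mul(Pow(Add(22, 166), -1), Add(Rational(23, 34), 166)), -4652481), Rational(1, 2)) = Pow(Add(Mul(Pow(188, -1), Rational(5667, 34)), -4652481), Rational(1, 2)) = Pow(Add(Mul(Rational(1, 188), Rational(5667, 34)), -4652481), Rational(1, 2)) = Pow(Add(Rational(5667, 6392), -4652481), Rational(1, 2)) = Pow(Rational(-29738652885, 6392), Rational(1, 2)) = Mul(Rational(3, 3196), I, Pow(5280263034470, Rational(1, 2)))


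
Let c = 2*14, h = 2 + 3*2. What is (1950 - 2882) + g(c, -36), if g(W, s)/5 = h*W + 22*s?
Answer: -3772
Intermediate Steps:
h = 8 (h = 2 + 6 = 8)
c = 28
g(W, s) = 40*W + 110*s (g(W, s) = 5*(8*W + 22*s) = 40*W + 110*s)
(1950 - 2882) + g(c, -36) = (1950 - 2882) + (40*28 + 110*(-36)) = -932 + (1120 - 3960) = -932 - 2840 = -3772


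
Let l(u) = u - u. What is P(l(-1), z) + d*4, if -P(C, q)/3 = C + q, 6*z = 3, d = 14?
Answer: 109/2 ≈ 54.500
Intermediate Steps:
l(u) = 0
z = 1/2 (z = (1/6)*3 = 1/2 ≈ 0.50000)
P(C, q) = -3*C - 3*q (P(C, q) = -3*(C + q) = -3*C - 3*q)
P(l(-1), z) + d*4 = (-3*0 - 3*1/2) + 14*4 = (0 - 3/2) + 56 = -3/2 + 56 = 109/2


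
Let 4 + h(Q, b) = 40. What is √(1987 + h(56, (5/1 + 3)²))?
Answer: 17*√7 ≈ 44.978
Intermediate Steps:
h(Q, b) = 36 (h(Q, b) = -4 + 40 = 36)
√(1987 + h(56, (5/1 + 3)²)) = √(1987 + 36) = √2023 = 17*√7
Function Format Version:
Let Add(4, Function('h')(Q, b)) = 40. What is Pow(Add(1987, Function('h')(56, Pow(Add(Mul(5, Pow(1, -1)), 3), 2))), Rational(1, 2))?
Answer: Mul(17, Pow(7, Rational(1, 2))) ≈ 44.978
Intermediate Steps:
Function('h')(Q, b) = 36 (Function('h')(Q, b) = Add(-4, 40) = 36)
Pow(Add(1987, Function('h')(56, Pow(Add(Mul(5, Pow(1, -1)), 3), 2))), Rational(1, 2)) = Pow(Add(1987, 36), Rational(1, 2)) = Pow(2023, Rational(1, 2)) = Mul(17, Pow(7, Rational(1, 2)))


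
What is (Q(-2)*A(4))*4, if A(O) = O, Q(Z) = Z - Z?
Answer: 0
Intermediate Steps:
Q(Z) = 0
(Q(-2)*A(4))*4 = (0*4)*4 = 0*4 = 0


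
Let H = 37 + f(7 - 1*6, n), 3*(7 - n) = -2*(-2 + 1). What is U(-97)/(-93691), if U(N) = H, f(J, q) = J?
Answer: -38/93691 ≈ -0.00040559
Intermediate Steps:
n = 19/3 (n = 7 - (-2)*(-2 + 1)/3 = 7 - (-2)*(-1)/3 = 7 - ⅓*2 = 7 - ⅔ = 19/3 ≈ 6.3333)
H = 38 (H = 37 + (7 - 1*6) = 37 + (7 - 6) = 37 + 1 = 38)
U(N) = 38
U(-97)/(-93691) = 38/(-93691) = 38*(-1/93691) = -38/93691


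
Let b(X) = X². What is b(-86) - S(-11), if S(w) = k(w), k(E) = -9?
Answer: 7405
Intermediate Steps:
S(w) = -9
b(-86) - S(-11) = (-86)² - 1*(-9) = 7396 + 9 = 7405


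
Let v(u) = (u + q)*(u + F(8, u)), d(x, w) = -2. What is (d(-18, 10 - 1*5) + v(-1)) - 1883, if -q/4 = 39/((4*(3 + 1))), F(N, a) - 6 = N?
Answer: -8099/4 ≈ -2024.8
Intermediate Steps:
F(N, a) = 6 + N
q = -39/4 (q = -156/(4*(3 + 1)) = -156/(4*4) = -156/16 = -4*39/16 = -39/4 ≈ -9.7500)
v(u) = (14 + u)*(-39/4 + u) (v(u) = (u - 39/4)*(u + (6 + 8)) = (-39/4 + u)*(u + 14) = (-39/4 + u)*(14 + u) = (14 + u)*(-39/4 + u))
(d(-18, 10 - 1*5) + v(-1)) - 1883 = (-2 + (-273/2 + (-1)² + (17/4)*(-1))) - 1883 = (-2 + (-273/2 + 1 - 17/4)) - 1883 = (-2 - 559/4) - 1883 = -567/4 - 1883 = -8099/4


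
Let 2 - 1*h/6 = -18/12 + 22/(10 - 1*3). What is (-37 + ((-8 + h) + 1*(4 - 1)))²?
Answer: 77841/49 ≈ 1588.6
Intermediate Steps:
h = 15/7 (h = 12 - 6*(-18/12 + 22/(10 - 1*3)) = 12 - 6*(-18*1/12 + 22/(10 - 3)) = 12 - 6*(-3/2 + 22/7) = 12 - 6*23/14 = 12 - 69/7 = 15/7 ≈ 2.1429)
(-37 + ((-8 + h) + 1*(4 - 1)))² = (-37 + ((-8 + 15/7) + 1*(4 - 1)))² = (-37 + (-41/7 + 1*3))² = (-37 + (-41/7 + 3))² = (-37 - 20/7)² = (-279/7)² = 77841/49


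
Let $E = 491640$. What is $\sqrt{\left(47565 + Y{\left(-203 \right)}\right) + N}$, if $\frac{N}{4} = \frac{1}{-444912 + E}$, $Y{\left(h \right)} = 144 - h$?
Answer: $\frac{\sqrt{726500964530}}{3894} \approx 218.89$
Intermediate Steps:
$N = \frac{1}{11682}$ ($N = \frac{4}{-444912 + 491640} = \frac{4}{46728} = 4 \cdot \frac{1}{46728} = \frac{1}{11682} \approx 8.5602 \cdot 10^{-5}$)
$\sqrt{\left(47565 + Y{\left(-203 \right)}\right) + N} = \sqrt{\left(47565 + \left(144 - -203\right)\right) + \frac{1}{11682}} = \sqrt{\left(47565 + \left(144 + 203\right)\right) + \frac{1}{11682}} = \sqrt{\left(47565 + 347\right) + \frac{1}{11682}} = \sqrt{47912 + \frac{1}{11682}} = \sqrt{\frac{559707985}{11682}} = \frac{\sqrt{726500964530}}{3894}$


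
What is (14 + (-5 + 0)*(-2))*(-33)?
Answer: -792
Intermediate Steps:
(14 + (-5 + 0)*(-2))*(-33) = (14 - 5*(-2))*(-33) = (14 + 10)*(-33) = 24*(-33) = -792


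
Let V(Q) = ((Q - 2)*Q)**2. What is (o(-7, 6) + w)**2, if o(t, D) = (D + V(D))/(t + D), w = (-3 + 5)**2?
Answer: 334084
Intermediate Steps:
V(Q) = Q**2*(-2 + Q)**2 (V(Q) = ((-2 + Q)*Q)**2 = (Q*(-2 + Q))**2 = Q**2*(-2 + Q)**2)
w = 4 (w = 2**2 = 4)
o(t, D) = (D + D**2*(-2 + D)**2)/(D + t) (o(t, D) = (D + D**2*(-2 + D)**2)/(t + D) = (D + D**2*(-2 + D)**2)/(D + t))
(o(-7, 6) + w)**2 = (6*(1 + 6*(-2 + 6)**2)/(6 - 7) + 4)**2 = (6*(1 + 6*4**2)/(-1) + 4)**2 = (6*(-1)*(1 + 6*16) + 4)**2 = (6*(-1)*(1 + 96) + 4)**2 = (6*(-1)*97 + 4)**2 = (-582 + 4)**2 = (-578)**2 = 334084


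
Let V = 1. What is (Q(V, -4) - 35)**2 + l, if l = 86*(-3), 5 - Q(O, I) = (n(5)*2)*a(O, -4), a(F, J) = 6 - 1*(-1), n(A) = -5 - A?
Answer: 11842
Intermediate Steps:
a(F, J) = 7 (a(F, J) = 6 + 1 = 7)
Q(O, I) = 145 (Q(O, I) = 5 - (-5 - 1*5)*2*7 = 5 - (-5 - 5)*2*7 = 5 - (-10*2)*7 = 5 - (-20)*7 = 5 - 1*(-140) = 5 + 140 = 145)
l = -258
(Q(V, -4) - 35)**2 + l = (145 - 35)**2 - 258 = 110**2 - 258 = 12100 - 258 = 11842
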